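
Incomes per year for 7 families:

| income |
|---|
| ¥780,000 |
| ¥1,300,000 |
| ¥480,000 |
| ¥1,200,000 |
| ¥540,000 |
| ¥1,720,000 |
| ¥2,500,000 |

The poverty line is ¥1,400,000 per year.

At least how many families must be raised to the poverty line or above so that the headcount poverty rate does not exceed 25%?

4

5 of the 7 families are poor, so H = 5/7 = 0.714.
A headcount ratio of at most 25% allows at most ⌊0.25 × 7⌋ = 1 poor families.
So at least 5 − 1 = 4 must be lifted.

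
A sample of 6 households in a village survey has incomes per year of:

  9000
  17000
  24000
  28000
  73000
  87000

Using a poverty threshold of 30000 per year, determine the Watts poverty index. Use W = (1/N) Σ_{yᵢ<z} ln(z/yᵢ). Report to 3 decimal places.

Poor units: 9000, 17000, 24000, 28000 (q = 4 of N = 6).
Log shortfalls: ln(30000/9000) = 1.2040; ln(30000/17000) = 0.5680; ln(30000/24000) = 0.2231; ln(30000/28000) = 0.0690.
W = 2.064093 / 6 = 0.344.

0.344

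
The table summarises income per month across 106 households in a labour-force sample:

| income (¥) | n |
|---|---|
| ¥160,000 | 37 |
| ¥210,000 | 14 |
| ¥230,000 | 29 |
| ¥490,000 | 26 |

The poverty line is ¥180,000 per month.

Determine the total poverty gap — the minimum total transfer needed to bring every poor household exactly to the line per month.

¥740,000

Poor units: 37×¥160,000 (q = 37 of N = 106).
Individual gaps: 37×(180000−160000) = 740000.
Aggregate gap = ¥740,000.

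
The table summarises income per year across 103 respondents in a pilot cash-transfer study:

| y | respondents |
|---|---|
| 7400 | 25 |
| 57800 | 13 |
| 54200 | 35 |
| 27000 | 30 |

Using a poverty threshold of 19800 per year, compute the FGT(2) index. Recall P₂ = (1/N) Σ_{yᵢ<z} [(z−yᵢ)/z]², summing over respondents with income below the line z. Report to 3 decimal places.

0.095

Below the line: 25×7400 (q = 25 of N = 103).
Normalized shortfalls: (19800−7400)/19800 = 0.6263 (×25).
Squared: 0.3922 (×25).
Sum = 9.805122; P₂ = 9.805122 / 103 = 0.095.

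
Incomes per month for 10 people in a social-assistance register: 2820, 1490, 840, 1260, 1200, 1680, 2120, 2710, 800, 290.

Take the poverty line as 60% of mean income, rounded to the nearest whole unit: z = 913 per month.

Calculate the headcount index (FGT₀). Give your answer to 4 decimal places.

3 of the 10 people have income below 913.
H = 3/10 = 0.3000.

0.3000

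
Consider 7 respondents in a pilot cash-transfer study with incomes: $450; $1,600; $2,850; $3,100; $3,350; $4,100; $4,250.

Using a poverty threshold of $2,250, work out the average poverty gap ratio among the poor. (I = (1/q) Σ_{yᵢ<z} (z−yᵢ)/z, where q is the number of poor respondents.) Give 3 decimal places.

0.544

Below the line: $450, $1,600 (q = 2 of N = 7).
Shortfall ratios (z−y)/z: 0.8000, 0.2889; sum = 1.088889.
I averages over the q = 2 poor units only: 1.088889 / 2 = 0.544.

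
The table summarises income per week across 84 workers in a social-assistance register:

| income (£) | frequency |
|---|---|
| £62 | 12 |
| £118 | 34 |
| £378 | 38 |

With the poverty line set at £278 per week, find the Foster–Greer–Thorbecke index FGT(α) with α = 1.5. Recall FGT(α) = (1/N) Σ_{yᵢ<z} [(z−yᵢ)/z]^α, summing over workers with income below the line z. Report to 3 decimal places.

0.275

Incomes under z: 12×£62, 34×£118 (q = 46 of N = 84).
Gap ratios (z−y)/z: (278−62)/278 = 0.7770 (×12); (278−118)/278 = 0.5755 (×34).
Raised to α = 1.5: 0.68488 (×12); 0.43663 (×34).
Sum = 23.063933; FGT(1.5) = 23.063933 / 84 = 0.275.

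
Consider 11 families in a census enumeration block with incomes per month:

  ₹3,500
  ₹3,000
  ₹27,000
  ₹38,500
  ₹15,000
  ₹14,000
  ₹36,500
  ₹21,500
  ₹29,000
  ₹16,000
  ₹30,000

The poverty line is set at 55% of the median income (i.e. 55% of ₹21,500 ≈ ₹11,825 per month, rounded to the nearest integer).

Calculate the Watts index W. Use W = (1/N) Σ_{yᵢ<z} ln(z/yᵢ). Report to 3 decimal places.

Incomes under z: ₹3,000, ₹3,500 (q = 2 of N = 11).
Log gaps: ln(11825/3000) = 1.3716; ln(11825/3500) = 1.2175.
W = 2.589057 / 11 = 0.235.

0.235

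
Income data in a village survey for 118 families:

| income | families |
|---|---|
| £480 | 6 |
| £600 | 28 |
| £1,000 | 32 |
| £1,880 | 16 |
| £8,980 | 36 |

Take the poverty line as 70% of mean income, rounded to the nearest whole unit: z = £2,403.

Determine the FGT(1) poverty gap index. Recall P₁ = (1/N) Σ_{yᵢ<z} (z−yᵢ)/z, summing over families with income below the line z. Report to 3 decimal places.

Incomes under z: 6×£480, 28×£600, 32×£1,000, 16×£1,880 (q = 82 of N = 118).
Relative gaps: (2403−480)/2403 = 0.8002 (×6); (2403−600)/2403 = 0.7503 (×28); (2403−1000)/2403 = 0.5839 (×32); (2403−1880)/2403 = 0.2176 (×16).
Sum of shortfalls = 47.975864; P₁ averages over all N: 47.975864 / 118 = 0.407.

0.407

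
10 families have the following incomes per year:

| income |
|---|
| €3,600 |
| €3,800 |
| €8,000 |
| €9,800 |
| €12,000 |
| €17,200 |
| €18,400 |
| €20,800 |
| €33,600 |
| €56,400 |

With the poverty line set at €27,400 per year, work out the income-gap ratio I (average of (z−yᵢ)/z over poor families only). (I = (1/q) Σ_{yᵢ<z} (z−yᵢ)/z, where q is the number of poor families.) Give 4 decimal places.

Poor units: €3,600, €3,800, €8,000, €9,800, €12,000, €17,200, €18,400, €20,800 (q = 8 of N = 10).
Shortfall ratios (z−y)/z: 0.8686, 0.8613, 0.7080, 0.6423, 0.5620, 0.3723, 0.3285, 0.2409; sum = 4.583942.
I averages over the q = 8 poor units only: 4.583942 / 8 = 0.5730.

0.5730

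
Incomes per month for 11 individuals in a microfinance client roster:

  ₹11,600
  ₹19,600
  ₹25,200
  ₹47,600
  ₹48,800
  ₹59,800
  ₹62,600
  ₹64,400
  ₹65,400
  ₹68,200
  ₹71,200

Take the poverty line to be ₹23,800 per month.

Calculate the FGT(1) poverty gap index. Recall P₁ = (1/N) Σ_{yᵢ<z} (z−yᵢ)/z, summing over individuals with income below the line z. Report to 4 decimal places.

Incomes under z: ₹11,600, ₹19,600 (q = 2 of N = 11).
Shortfall ratios: (23800−11600)/23800 = 0.5126; (23800−19600)/23800 = 0.1765.
Sum of shortfalls = 0.689076; P₁ averages over all N: 0.689076 / 11 = 0.0626.

0.0626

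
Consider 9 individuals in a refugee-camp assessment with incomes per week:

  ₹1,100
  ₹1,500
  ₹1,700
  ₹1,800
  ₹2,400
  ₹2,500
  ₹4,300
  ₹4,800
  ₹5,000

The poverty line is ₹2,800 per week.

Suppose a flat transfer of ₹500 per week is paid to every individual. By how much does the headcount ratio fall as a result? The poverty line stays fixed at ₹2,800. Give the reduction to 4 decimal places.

Before: below the line — ₹1,100, ₹1,500, ₹1,700, ₹1,800, ₹2,400, ₹2,500; headcount ratio = 0.666667.
After the ₹500 transfer: below the line — ₹1,600, ₹2,000, ₹2,200, ₹2,300; headcount ratio = 0.444444.
Reduction = 0.666667 − 0.444444 = 0.2222.

0.2222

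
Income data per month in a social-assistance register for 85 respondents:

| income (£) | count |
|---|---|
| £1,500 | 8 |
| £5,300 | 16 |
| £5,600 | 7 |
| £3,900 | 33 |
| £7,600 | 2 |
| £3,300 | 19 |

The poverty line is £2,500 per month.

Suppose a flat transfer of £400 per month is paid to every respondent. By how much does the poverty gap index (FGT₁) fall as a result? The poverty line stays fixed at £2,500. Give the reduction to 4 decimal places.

0.0151

Before: below the line — 8×£1,500; poverty gap index (FGT₁) = 0.037647.
After the £400 transfer: below the line — 8×£1,900; poverty gap index (FGT₁) = 0.022588.
Reduction = 0.037647 − 0.022588 = 0.0151.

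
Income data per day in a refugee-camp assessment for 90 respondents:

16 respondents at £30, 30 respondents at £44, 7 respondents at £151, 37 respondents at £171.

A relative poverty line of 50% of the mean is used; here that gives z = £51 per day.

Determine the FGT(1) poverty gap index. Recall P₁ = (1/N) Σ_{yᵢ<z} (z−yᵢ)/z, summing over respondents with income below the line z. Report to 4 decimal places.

Below z: 16×£30, 30×£44 (q = 46 of N = 90).
Shortfall ratios: (51−30)/51 = 0.4118 (×16); (51−44)/51 = 0.1373 (×30).
Σ = 10.705882. Dividing by the full population N = 90 gives P₁ = 0.1190.

0.1190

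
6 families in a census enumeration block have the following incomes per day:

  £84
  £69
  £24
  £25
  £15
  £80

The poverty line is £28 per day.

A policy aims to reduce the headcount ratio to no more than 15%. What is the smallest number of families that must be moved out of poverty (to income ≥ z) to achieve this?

3

Currently q = 3 of N = 6 are below the line (H = 0.500).
A headcount ratio of at most 15% allows at most ⌊0.15 × 6⌋ = 0 poor families.
So at least 3 − 0 = 3 must be lifted.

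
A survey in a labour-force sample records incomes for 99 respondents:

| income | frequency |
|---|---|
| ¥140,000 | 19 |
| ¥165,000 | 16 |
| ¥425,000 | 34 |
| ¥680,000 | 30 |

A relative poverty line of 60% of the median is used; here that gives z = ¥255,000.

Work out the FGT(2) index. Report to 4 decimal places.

0.0592

Incomes under z: 19×¥140,000, 16×¥165,000 (q = 35 of N = 99).
Relative gaps: (255000−140000)/255000 = 0.4510 (×19); (255000−165000)/255000 = 0.3529 (×16).
Squared: 0.2034 (×19); 0.1246 (×16).
Sum = 5.857363; P₂ = 5.857363 / 99 = 0.0592.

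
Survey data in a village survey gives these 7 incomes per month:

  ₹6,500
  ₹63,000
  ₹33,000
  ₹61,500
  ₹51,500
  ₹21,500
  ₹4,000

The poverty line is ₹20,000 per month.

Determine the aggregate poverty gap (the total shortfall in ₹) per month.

Below the line: ₹4,000, ₹6,500 (q = 2 of N = 7).
Individual gaps: 20000−4000 = 16000; 20000−6500 = 13500.
Aggregate gap = ₹29,500.

₹29,500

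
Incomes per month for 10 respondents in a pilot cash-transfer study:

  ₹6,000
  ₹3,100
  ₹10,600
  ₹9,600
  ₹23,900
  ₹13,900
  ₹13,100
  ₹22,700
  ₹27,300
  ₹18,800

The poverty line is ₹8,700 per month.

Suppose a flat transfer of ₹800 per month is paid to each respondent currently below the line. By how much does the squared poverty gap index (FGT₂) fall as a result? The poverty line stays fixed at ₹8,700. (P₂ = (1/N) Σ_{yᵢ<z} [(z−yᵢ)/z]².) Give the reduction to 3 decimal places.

Before: below the line — ₹3,100, ₹6,000; squared poverty gap index (FGT₂) = 0.05106.
After the ₹800 transfer: below the line — ₹3,900, ₹6,800; squared poverty gap index (FGT₂) = 0.03521.
Reduction = 0.05106 − 0.03521 = 0.016.

0.016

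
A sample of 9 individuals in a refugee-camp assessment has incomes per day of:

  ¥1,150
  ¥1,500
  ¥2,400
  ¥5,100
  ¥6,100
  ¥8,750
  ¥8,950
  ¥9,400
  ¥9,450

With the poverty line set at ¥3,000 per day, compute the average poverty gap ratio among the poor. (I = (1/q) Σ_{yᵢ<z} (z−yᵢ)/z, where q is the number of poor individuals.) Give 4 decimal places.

Below z: ¥1,150, ¥1,500, ¥2,400 (q = 3 of N = 9).
Shortfall ratios (z−y)/z: 0.6167, 0.5000, 0.2000; sum = 1.316667.
The income-gap ratio divides by q (the poor only): 1.316667 / 3 = 0.4389.

0.4389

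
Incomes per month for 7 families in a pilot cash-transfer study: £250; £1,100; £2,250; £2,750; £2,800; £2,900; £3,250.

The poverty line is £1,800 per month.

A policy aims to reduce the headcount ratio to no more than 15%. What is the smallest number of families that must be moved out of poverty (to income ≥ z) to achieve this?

1

Currently q = 2 of N = 7 are below the line (H = 0.286).
A headcount ratio of at most 15% allows at most ⌊0.15 × 7⌋ = 1 poor families.
So at least 2 − 1 = 1 must be lifted.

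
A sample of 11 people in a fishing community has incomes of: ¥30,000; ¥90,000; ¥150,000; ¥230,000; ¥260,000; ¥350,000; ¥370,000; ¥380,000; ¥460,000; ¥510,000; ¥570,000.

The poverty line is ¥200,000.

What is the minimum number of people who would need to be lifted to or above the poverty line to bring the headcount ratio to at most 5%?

3 of the 11 people are poor, so H = 3/11 = 0.273.
A headcount ratio of at most 5% allows at most ⌊0.05 × 11⌋ = 0 poor people.
So at least 3 − 0 = 3 must be lifted.

3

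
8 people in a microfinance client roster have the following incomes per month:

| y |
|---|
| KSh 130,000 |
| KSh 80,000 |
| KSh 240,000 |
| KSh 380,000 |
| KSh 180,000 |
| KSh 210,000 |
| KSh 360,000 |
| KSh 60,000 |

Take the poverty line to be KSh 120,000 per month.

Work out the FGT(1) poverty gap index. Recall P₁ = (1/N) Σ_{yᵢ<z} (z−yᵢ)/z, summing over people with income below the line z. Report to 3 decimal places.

Below the line: KSh 60,000, KSh 80,000 (q = 2 of N = 8).
Gap ratios (z−y)/z: (120000−60000)/120000 = 0.5000; (120000−80000)/120000 = 0.3333.
Sum of shortfalls = 0.833333; P₁ averages over all N: 0.833333 / 8 = 0.104.

0.104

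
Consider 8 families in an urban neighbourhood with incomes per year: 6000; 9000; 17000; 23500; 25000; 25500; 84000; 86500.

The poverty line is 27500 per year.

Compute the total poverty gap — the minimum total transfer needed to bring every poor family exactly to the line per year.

Incomes under z: 6000, 9000, 17000, 23500, 25000, 25500 (q = 6 of N = 8).
Individual gaps: 27500−6000 = 21500; 27500−9000 = 18500; 27500−17000 = 10500; 27500−23500 = 4000; 27500−25000 = 2500; 27500−25500 = 2000.
Aggregate gap = 59000.

59000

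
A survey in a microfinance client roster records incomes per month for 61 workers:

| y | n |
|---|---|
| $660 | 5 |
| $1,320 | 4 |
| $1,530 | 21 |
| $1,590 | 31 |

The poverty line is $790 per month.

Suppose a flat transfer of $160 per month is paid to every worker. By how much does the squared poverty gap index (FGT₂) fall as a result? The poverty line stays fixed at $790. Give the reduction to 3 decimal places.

Before: below the line — 5×$660; squared poverty gap index (FGT₂) = 0.00222.
After the $160 transfer: below the line — none; squared poverty gap index (FGT₂) = 0.00000.
Reduction = 0.00222 − 0.00000 = 0.002.

0.002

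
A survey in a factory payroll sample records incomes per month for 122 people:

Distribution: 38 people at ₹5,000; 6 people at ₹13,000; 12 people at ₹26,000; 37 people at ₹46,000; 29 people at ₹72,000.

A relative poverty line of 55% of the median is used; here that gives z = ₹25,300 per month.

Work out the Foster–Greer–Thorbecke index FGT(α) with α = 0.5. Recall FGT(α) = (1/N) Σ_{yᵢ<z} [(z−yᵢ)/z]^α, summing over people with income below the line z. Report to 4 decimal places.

0.3133

Below the line: 38×₹5,000, 6×₹13,000 (q = 44 of N = 122).
Relative gaps: (25300−5000)/25300 = 0.8024 (×38); (25300−13000)/25300 = 0.4862 (×6).
Raised to α = 0.5: 0.89575 (×38); 0.69726 (×6).
Sum = 38.222110; FGT(0.5) = 38.222110 / 122 = 0.3133.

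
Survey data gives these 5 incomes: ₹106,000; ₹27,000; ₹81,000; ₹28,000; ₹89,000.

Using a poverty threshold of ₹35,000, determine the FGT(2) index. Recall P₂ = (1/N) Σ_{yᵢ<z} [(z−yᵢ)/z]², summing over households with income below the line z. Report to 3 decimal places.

Incomes under z: ₹27,000, ₹28,000 (q = 2 of N = 5).
Shortfall ratios: (35000−27000)/35000 = 0.2286; (35000−28000)/35000 = 0.2000.
Squared: 0.0522; 0.0400.
Sum = 0.092245; P₂ = 0.092245 / 5 = 0.018.

0.018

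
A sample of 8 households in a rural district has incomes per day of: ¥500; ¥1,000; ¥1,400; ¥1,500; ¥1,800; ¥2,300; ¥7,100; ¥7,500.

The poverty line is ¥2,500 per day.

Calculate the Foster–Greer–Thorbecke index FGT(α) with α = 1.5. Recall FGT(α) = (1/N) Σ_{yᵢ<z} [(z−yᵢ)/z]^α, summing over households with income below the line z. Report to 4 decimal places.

Below the line: ¥500, ¥1,000, ¥1,400, ¥1,500, ¥1,800, ¥2,300 (q = 6 of N = 8).
Shortfall ratios: (2500−500)/2500 = 0.8000; (2500−1000)/2500 = 0.6000; (2500−1400)/2500 = 0.4400; (2500−1500)/2500 = 0.4000; (2500−1800)/2500 = 0.2800; (2500−2300)/2500 = 0.0800.
Raised to α = 1.5: 0.71554; 0.46476; 0.29186; 0.25298; 0.14816; 0.02263.
Sum = 1.895934; FGT(1.5) = 1.895934 / 8 = 0.2370.

0.2370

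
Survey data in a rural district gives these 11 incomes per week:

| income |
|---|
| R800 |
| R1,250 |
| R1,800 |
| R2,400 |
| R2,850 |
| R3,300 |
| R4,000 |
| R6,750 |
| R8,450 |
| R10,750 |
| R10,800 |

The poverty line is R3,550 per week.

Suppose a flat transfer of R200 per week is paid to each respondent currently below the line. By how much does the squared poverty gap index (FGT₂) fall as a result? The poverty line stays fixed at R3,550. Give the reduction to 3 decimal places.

0.024

Before: below the line — R800, R1,250, R1,800, R2,400, R2,850, R3,300; squared poverty gap index (FGT₂) = 0.12833.
After the R200 transfer: below the line — R1,000, R1,450, R2,000, R2,600, R3,050, R3,500; squared poverty gap index (FGT₂) = 0.10438.
Reduction = 0.12833 − 0.10438 = 0.024.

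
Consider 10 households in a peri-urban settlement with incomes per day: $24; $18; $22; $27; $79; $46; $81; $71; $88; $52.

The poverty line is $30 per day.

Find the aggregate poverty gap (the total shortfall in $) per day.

Poor units: $18, $22, $24, $27 (q = 4 of N = 10).
Individual gaps: 30−18 = 12; 30−22 = 8; 30−24 = 6; 30−27 = 3.
Aggregate gap = $29.

$29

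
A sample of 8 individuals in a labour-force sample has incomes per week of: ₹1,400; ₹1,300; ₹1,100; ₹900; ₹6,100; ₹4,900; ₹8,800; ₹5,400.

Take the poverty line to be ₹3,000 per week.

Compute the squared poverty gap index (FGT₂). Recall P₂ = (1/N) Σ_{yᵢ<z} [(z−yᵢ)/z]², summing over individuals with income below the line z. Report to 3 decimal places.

0.187

Below z: ₹900, ₹1,100, ₹1,300, ₹1,400 (q = 4 of N = 8).
Gap ratios (z−y)/z: (3000−900)/3000 = 0.7000; (3000−1100)/3000 = 0.6333; (3000−1300)/3000 = 0.5667; (3000−1400)/3000 = 0.5333.
Squared: 0.4900; 0.4011; 0.3211; 0.2844.
Sum = 1.496667; P₂ = 1.496667 / 8 = 0.187.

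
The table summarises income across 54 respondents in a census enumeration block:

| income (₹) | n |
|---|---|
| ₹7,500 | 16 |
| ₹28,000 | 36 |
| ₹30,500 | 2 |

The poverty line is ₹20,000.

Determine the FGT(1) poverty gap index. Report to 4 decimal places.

Below the line: 16×₹7,500 (q = 16 of N = 54).
Normalized shortfalls: (20000−7500)/20000 = 0.6250 (×16).
Sum of shortfalls = 10.000000; P₁ averages over all N: 10.000000 / 54 = 0.1852.

0.1852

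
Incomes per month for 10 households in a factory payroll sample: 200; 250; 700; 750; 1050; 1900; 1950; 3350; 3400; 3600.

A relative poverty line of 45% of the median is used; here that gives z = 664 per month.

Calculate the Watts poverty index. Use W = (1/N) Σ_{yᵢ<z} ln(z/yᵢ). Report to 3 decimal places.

Incomes under z: 200, 250 (q = 2 of N = 10).
Log shortfalls: ln(664/200) = 1.2000; ln(664/250) = 0.9768.
W = 2.176786 / 10 = 0.218.

0.218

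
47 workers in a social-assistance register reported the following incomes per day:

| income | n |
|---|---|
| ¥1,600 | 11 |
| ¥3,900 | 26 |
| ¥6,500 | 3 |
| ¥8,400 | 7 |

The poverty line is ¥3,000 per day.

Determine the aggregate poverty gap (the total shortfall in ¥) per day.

Poor units: 11×¥1,600 (q = 11 of N = 47).
Individual gaps: 11×(3000−1600) = 15400.
Aggregate gap = ¥15,400.

¥15,400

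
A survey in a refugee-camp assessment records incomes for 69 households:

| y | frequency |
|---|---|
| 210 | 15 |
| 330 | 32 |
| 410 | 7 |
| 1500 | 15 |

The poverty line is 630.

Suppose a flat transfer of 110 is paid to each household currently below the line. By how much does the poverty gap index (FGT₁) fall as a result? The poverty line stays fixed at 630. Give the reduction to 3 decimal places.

Before: below the line — 15×210, 32×330, 7×410; poverty gap index (FGT₁) = 0.40120.
After the 110 transfer: below the line — 15×320, 32×440, 7×520; poverty gap index (FGT₁) = 0.26455.
Reduction = 0.40120 − 0.26455 = 0.137.

0.137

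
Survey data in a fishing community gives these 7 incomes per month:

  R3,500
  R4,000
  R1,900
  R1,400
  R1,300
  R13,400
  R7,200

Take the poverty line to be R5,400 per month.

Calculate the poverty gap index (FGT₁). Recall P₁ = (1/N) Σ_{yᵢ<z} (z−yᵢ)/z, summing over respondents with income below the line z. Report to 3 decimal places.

0.394

Poor units: R1,300, R1,400, R1,900, R3,500, R4,000 (q = 5 of N = 7).
Normalized shortfalls: (5400−1300)/5400 = 0.7593; (5400−1400)/5400 = 0.7407; (5400−1900)/5400 = 0.6481; (5400−3500)/5400 = 0.3519; (5400−4000)/5400 = 0.2593.
Σ = 2.759259. Dividing by the full population N = 7 gives P₁ = 0.394.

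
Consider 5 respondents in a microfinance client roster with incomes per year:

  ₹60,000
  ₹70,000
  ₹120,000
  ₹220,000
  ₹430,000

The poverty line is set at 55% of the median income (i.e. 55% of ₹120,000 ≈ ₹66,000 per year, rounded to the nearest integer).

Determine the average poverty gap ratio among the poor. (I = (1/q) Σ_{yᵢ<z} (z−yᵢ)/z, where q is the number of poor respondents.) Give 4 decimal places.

0.0909

Incomes under z: ₹60,000 (q = 1 of N = 5).
Shortfall ratios (z−y)/z: 0.0909; sum = 0.090909.
The income-gap ratio divides by q (the poor only): 0.090909 / 1 = 0.0909.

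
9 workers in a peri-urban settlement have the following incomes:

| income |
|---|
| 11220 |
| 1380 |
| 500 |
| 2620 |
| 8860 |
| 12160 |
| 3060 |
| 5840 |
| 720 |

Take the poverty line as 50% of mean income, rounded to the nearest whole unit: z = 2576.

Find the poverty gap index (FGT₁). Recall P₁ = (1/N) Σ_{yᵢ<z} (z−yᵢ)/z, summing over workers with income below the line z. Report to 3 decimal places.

0.221

Below z: 500, 720, 1380 (q = 3 of N = 9).
Gap ratios (z−y)/z: (2576−500)/2576 = 0.8059; (2576−720)/2576 = 0.7205; (2576−1380)/2576 = 0.4643.
Sum of shortfalls = 1.990683; P₁ averages over all N: 1.990683 / 9 = 0.221.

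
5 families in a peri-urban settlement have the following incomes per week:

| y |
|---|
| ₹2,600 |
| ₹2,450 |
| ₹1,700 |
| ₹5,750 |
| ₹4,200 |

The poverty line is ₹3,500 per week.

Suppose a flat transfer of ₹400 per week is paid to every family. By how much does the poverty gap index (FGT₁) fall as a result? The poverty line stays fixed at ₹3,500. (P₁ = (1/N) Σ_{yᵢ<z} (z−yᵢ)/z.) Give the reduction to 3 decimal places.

Before: below the line — ₹1,700, ₹2,450, ₹2,600; poverty gap index (FGT₁) = 0.21429.
After the ₹400 transfer: below the line — ₹2,100, ₹2,850, ₹3,000; poverty gap index (FGT₁) = 0.14571.
Reduction = 0.21429 − 0.14571 = 0.069.

0.069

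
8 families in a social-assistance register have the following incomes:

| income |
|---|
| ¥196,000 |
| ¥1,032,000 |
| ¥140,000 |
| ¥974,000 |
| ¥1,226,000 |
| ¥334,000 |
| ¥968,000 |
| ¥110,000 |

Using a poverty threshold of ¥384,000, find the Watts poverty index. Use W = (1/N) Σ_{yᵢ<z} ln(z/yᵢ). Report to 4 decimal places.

0.3839

Poor units: ¥110,000, ¥140,000, ¥196,000, ¥334,000 (q = 4 of N = 8).
ln(z/y) terms: ln(384000/110000) = 1.2502; ln(384000/140000) = 1.0090; ln(384000/196000) = 0.6725; ln(384000/334000) = 0.1395.
W = 3.071192 / 8 = 0.3839.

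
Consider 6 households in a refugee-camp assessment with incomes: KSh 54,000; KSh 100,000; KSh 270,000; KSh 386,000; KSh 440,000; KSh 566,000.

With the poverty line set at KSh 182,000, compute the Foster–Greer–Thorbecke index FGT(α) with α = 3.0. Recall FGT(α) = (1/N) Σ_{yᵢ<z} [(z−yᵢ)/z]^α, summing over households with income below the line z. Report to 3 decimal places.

0.073

Below z: KSh 54,000, KSh 100,000 (q = 2 of N = 6).
Gap ratios (z−y)/z: (182000−54000)/182000 = 0.7033; (182000−100000)/182000 = 0.4505.
Raised to α = 3.0: 0.34787; 0.09146.
Sum = 0.439328; FGT(3.0) = 0.439328 / 6 = 0.073.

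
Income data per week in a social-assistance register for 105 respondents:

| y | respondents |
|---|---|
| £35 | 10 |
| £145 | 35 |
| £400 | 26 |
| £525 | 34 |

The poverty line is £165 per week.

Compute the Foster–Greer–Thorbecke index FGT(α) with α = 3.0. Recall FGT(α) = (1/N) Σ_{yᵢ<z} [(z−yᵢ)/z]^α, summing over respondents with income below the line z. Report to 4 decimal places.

Poor units: 10×£35, 35×£145 (q = 45 of N = 105).
Shortfall ratios: (165−35)/165 = 0.7879 (×10); (165−145)/165 = 0.1212 (×35).
Raised to α = 3.0: 0.48908 (×10); 0.00178 (×35).
Sum = 4.953112; FGT(3.0) = 4.953112 / 105 = 0.0472.

0.0472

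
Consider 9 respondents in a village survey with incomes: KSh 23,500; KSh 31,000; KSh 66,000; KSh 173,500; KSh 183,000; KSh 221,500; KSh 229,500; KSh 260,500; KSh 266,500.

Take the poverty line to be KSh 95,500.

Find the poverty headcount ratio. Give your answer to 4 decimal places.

3 of the 9 respondents have income below KSh 95,500.
H = 3/9 = 0.3333.

0.3333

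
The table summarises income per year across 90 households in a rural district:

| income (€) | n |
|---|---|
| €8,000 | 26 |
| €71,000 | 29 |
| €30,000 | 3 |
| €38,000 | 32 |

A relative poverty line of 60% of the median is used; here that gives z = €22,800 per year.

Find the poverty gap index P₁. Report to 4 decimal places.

Poor units: 26×€8,000 (q = 26 of N = 90).
Relative gaps: (22800−8000)/22800 = 0.6491 (×26).
Σ = 16.877193. Dividing by the full population N = 90 gives P₁ = 0.1875.

0.1875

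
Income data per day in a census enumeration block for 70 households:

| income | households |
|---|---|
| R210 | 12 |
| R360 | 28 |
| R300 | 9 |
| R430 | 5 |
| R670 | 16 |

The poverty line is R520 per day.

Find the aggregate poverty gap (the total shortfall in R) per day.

R10,630

Below z: 12×R210, 9×R300, 28×R360, 5×R430 (q = 54 of N = 70).
Individual gaps: 12×(520−210) = 3720; 9×(520−300) = 1980; 28×(520−360) = 4480; 5×(520−430) = 450.
Aggregate gap = R10,630.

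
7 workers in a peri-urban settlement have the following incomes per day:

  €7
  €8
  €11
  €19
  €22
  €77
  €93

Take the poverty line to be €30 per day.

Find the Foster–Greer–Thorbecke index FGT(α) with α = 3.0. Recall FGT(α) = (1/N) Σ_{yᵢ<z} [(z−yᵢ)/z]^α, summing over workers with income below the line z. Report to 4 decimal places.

0.1668

Below the line: €7, €8, €11, €19, €22 (q = 5 of N = 7).
Gap ratios (z−y)/z: (30−7)/30 = 0.7667; (30−8)/30 = 0.7333; (30−11)/30 = 0.6333; (30−19)/30 = 0.3667; (30−22)/30 = 0.2667.
Raised to α = 3.0: 0.45063; 0.39437; 0.25404; 0.04930; 0.01896.
Sum = 1.167296; FGT(3.0) = 1.167296 / 7 = 0.1668.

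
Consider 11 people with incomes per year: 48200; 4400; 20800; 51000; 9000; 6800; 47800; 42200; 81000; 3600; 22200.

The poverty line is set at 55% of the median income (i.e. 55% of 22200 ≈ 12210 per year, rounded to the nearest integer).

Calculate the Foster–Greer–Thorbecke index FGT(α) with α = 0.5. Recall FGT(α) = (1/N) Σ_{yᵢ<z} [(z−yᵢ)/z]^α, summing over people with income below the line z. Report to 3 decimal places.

0.256

Below z: 3600, 4400, 6800, 9000 (q = 4 of N = 11).
Relative gaps: (12210−3600)/12210 = 0.7052; (12210−4400)/12210 = 0.6396; (12210−6800)/12210 = 0.4431; (12210−9000)/12210 = 0.2629.
Raised to α = 0.5: 0.83974; 0.79977; 0.66564; 0.51274.
Sum = 2.817892; FGT(0.5) = 2.817892 / 11 = 0.256.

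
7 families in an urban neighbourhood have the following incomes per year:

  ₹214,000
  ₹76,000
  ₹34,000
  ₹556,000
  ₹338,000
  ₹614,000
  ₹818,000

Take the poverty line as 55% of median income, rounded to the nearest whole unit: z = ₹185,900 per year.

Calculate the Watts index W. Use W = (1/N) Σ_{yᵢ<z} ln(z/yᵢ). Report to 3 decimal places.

0.370

Incomes under z: ₹34,000, ₹76,000 (q = 2 of N = 7).
ln(z/y) terms: ln(185900/34000) = 1.6988; ln(185900/76000) = 0.8945.
W = 2.593324 / 7 = 0.370.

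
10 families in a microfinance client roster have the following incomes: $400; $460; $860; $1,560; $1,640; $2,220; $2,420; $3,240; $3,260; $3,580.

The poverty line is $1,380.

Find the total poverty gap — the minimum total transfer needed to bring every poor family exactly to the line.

$2,420

Incomes under z: $400, $460, $860 (q = 3 of N = 10).
Individual gaps: 1380−400 = 980; 1380−460 = 920; 1380−860 = 520.
Aggregate gap = $2,420.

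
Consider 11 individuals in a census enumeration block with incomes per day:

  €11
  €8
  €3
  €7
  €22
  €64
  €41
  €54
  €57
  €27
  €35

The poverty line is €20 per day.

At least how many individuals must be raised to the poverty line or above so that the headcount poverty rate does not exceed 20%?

4 of the 11 individuals are poor, so H = 4/11 = 0.364.
A headcount ratio of at most 20% allows at most ⌊0.20 × 11⌋ = 2 poor individuals.
So at least 4 − 2 = 2 must be lifted.

2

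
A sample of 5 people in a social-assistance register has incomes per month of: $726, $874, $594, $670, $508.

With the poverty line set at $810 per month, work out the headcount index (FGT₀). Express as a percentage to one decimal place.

4 of the 5 people have income below $810.
H = 4/5 = 80.0%.

80.0%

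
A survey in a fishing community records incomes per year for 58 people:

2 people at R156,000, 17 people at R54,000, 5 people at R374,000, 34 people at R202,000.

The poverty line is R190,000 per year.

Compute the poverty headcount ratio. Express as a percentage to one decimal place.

32.8%

19 of the 58 people have income below R190,000.
H = 19/58 = 32.8%.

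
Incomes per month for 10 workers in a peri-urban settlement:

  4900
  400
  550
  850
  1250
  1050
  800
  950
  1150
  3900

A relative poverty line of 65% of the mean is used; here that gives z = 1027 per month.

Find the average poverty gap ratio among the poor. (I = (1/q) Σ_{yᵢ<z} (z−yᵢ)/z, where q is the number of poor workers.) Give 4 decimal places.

Below z: 400, 550, 800, 850, 950 (q = 5 of N = 10).
Shortfall ratios (z−y)/z: 0.6105, 0.4645, 0.2210, 0.1723, 0.0750; sum = 1.543330.
The income-gap ratio divides by q (the poor only): 1.543330 / 5 = 0.3087.

0.3087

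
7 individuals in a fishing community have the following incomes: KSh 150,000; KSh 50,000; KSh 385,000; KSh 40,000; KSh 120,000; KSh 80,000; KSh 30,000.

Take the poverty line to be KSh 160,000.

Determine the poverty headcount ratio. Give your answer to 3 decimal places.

6 of the 7 individuals have income below KSh 160,000.
H = 6/7 = 0.857.

0.857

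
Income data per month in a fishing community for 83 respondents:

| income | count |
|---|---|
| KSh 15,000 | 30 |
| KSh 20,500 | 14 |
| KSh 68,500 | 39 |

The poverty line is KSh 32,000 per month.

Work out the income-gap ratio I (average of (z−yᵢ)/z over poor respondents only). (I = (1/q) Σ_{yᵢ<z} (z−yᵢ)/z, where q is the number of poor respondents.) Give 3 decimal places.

Poor units: 30×KSh 15,000, 14×KSh 20,500 (q = 44 of N = 83).
Shortfall ratios (z−y)/z: 0.5312 (×30), 0.3594 (×14); sum = 20.968750.
The income-gap ratio divides by q (the poor only): 20.968750 / 44 = 0.477.

0.477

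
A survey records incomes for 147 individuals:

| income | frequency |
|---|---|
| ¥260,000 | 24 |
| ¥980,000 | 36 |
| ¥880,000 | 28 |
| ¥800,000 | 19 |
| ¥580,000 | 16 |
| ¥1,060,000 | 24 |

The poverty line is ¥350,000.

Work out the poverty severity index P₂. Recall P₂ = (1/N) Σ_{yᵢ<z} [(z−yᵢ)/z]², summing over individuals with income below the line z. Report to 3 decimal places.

Below z: 24×¥260,000 (q = 24 of N = 147).
Gap ratios (z−y)/z: (350000−260000)/350000 = 0.2571 (×24).
Squared: 0.0661 (×24).
Sum = 1.586939; P₂ = 1.586939 / 147 = 0.011.

0.011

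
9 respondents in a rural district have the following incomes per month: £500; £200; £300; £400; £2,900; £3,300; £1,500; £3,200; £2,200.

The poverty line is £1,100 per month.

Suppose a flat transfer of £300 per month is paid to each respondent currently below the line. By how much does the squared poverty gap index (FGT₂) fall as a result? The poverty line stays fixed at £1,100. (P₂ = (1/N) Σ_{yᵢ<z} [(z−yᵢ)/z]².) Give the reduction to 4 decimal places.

0.1322

Before: below the line — £200, £300, £400, £500; squared poverty gap index (FGT₂) = 0.211203.
After the £300 transfer: below the line — £500, £600, £700, £800; squared poverty gap index (FGT₂) = 0.078972.
Reduction = 0.211203 − 0.078972 = 0.1322.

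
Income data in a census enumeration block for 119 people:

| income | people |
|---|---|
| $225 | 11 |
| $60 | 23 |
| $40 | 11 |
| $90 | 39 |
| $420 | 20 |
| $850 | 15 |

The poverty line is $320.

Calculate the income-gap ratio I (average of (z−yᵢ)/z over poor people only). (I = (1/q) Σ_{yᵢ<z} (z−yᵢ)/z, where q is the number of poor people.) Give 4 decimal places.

0.7096

Poor units: 11×$40, 23×$60, 39×$90, 11×$225 (q = 84 of N = 119).
Relative gaps: 0.8750 (×11), 0.8125 (×23), 0.7188 (×39), 0.2969 (×11); sum = 59.609375.
The income-gap ratio divides by q (the poor only): 59.609375 / 84 = 0.7096.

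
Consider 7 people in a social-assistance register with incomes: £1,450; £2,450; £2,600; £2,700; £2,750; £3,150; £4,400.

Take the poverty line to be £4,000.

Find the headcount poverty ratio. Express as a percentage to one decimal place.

85.7%

6 of the 7 people have income below £4,000.
H = 6/7 = 85.7%.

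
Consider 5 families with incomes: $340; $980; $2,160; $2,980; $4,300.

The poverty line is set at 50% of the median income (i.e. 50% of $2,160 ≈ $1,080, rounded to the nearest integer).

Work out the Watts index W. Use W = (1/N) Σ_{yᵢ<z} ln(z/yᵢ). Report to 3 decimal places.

Incomes under z: $340, $980 (q = 2 of N = 5).
Log shortfalls: ln(1080/340) = 1.1558; ln(1080/980) = 0.0972.
W = 1.252934 / 5 = 0.251.

0.251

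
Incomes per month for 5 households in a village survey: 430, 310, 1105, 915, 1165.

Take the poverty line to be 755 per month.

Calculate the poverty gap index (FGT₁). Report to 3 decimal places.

0.204

Below the line: 310, 430 (q = 2 of N = 5).
Shortfall ratios: (755−310)/755 = 0.5894; (755−430)/755 = 0.4305.
Σ = 1.019868. Dividing by the full population N = 5 gives P₁ = 0.204.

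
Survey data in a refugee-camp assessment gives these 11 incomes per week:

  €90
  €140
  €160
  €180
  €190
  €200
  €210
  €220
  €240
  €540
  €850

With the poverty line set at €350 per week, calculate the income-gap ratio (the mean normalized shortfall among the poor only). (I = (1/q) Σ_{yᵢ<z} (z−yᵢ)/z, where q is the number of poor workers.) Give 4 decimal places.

0.4825

Poor units: €90, €140, €160, €180, €190, €200, €210, €220, €240 (q = 9 of N = 11).
Shortfall ratios (z−y)/z: 0.7429, 0.6000, 0.5429, 0.4857, 0.4571, 0.4286, 0.4000, 0.3714, 0.3143; sum = 4.342857.
The income-gap ratio divides by q (the poor only): 4.342857 / 9 = 0.4825.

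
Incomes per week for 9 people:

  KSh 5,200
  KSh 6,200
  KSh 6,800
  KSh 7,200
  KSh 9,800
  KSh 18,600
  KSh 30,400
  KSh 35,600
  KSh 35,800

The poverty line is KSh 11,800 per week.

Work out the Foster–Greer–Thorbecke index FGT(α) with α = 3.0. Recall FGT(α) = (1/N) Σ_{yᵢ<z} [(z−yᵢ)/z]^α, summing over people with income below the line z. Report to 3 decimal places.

Poor units: KSh 5,200, KSh 6,200, KSh 6,800, KSh 7,200, KSh 9,800 (q = 5 of N = 9).
Shortfall ratios: (11800−5200)/11800 = 0.5593; (11800−6200)/11800 = 0.4746; (11800−6800)/11800 = 0.4237; (11800−7200)/11800 = 0.3898; (11800−9800)/11800 = 0.1695.
Raised to α = 3.0: 0.17498; 0.10689; 0.07608; 0.05924; 0.00487.
Sum = 0.422054; FGT(3.0) = 0.422054 / 9 = 0.047.

0.047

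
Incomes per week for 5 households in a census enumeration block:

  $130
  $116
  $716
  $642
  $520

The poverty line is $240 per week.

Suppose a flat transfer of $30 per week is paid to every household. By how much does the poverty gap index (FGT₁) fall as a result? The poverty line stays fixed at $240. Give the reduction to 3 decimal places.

0.050

Before: below the line — $116, $130; poverty gap index (FGT₁) = 0.19500.
After the $30 transfer: below the line — $146, $160; poverty gap index (FGT₁) = 0.14500.
Reduction = 0.19500 − 0.14500 = 0.050.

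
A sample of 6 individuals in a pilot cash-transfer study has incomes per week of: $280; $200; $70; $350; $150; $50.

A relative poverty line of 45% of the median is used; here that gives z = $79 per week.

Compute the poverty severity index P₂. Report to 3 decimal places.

Incomes under z: $50, $70 (q = 2 of N = 6).
Relative gaps: (79−50)/79 = 0.3671; (79−70)/79 = 0.1139.
Squared: 0.1348; 0.0130.
Sum = 0.147733; P₂ = 0.147733 / 6 = 0.025.

0.025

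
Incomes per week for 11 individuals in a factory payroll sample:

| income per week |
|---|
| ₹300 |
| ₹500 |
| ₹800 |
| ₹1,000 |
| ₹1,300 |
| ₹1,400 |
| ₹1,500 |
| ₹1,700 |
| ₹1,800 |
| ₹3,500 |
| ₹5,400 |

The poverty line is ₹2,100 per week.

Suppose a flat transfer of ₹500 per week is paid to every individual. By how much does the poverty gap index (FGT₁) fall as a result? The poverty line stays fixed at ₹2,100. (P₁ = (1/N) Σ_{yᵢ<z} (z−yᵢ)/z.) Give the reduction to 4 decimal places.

0.1818

Before: below the line — ₹300, ₹500, ₹800, ₹1,000, ₹1,300, ₹1,400, ₹1,500, ₹1,700, ₹1,800; poverty gap index (FGT₁) = 0.372294.
After the ₹500 transfer: below the line — ₹800, ₹1,000, ₹1,300, ₹1,500, ₹1,800, ₹1,900, ₹2,000; poverty gap index (FGT₁) = 0.190476.
Reduction = 0.372294 − 0.190476 = 0.1818.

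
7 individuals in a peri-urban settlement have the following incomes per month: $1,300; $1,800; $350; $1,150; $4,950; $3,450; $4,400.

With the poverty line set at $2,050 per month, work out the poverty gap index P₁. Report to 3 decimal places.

0.251

Below z: $350, $1,150, $1,300, $1,800 (q = 4 of N = 7).
Normalized shortfalls: (2050−350)/2050 = 0.8293; (2050−1150)/2050 = 0.4390; (2050−1300)/2050 = 0.3659; (2050−1800)/2050 = 0.1220.
Σ = 1.756098. Dividing by the full population N = 7 gives P₁ = 0.251.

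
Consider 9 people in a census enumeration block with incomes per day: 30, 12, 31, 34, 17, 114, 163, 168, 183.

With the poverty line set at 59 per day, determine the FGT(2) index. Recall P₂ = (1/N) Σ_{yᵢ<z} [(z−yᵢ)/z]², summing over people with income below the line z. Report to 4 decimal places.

0.1986

Incomes under z: 12, 17, 30, 31, 34 (q = 5 of N = 9).
Shortfall ratios: (59−12)/59 = 0.7966; (59−17)/59 = 0.7119; (59−30)/59 = 0.4915; (59−31)/59 = 0.4746; (59−34)/59 = 0.4237.
Squared: 0.6346; 0.5068; 0.2416; 0.2252; 0.1795.
Sum = 1.787705; P₂ = 1.787705 / 9 = 0.1986.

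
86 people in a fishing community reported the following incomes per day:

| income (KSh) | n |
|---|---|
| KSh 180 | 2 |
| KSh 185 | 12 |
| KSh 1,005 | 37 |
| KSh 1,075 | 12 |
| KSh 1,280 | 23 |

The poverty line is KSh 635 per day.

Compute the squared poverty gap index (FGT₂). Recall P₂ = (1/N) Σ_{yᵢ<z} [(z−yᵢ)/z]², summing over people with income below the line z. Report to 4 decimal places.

0.0820

Below z: 2×KSh 180, 12×KSh 185 (q = 14 of N = 86).
Gap ratios (z−y)/z: (635−180)/635 = 0.7165 (×2); (635−185)/635 = 0.7087 (×12).
Squared: 0.5134 (×2); 0.5022 (×12).
Sum = 7.053258; P₂ = 7.053258 / 86 = 0.0820.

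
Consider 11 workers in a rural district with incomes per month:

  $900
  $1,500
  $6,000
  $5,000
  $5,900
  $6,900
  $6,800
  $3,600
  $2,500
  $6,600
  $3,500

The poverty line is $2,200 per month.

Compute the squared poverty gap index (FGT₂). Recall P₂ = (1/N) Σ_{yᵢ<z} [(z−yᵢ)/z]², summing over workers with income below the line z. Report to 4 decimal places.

Below z: $900, $1,500 (q = 2 of N = 11).
Normalized shortfalls: (2200−900)/2200 = 0.5909; (2200−1500)/2200 = 0.3182.
Squared: 0.3492; 0.1012.
Sum = 0.450413; P₂ = 0.450413 / 11 = 0.0409.

0.0409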